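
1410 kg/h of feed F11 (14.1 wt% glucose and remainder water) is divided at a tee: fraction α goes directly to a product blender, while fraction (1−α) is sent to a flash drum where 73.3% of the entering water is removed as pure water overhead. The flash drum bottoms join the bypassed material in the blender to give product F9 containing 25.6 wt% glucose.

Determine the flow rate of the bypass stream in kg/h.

All 1410×0.141 = 198.81 kg/h of glucose reaches F9, so F9 = 198.81/0.256 = 776.6 kg/h and vapour = 633.4 kg/h.
The evaporator receives (1−α)·1410 of feed at 0.859 water and removes 0.733 of that water:
0.733×0.859×(1−α)×1410 = 633.4
(1−α) = 633.4/887.8 = 0.7134;  α = 0.2866.
Bypass flow = 0.2866×1410 = 404.04 kg/h.

404 kg/h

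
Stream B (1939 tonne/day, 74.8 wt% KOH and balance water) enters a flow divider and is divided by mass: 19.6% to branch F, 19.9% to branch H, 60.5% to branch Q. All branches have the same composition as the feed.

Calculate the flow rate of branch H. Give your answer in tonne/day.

Branch H flow = 0.199×1939 = 385.86 tonne/day.

385.9 tonne/day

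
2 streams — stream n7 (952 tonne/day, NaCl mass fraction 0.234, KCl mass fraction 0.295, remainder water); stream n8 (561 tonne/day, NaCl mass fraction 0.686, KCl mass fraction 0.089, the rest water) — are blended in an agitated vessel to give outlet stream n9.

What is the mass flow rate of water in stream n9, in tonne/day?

574.6 tonne/day

water out = water in = 952×0.471 + 561×0.225 = 574.62 tonne/day.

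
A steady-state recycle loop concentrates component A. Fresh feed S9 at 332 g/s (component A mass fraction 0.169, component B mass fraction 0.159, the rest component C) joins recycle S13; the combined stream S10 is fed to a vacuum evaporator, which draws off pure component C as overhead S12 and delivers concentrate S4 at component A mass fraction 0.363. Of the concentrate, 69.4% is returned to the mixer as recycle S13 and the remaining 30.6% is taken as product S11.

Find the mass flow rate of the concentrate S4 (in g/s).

Overall component A balance (none leaves overhead): component A in fresh feed = component A in product, i.e. 332×0.169 = (1−0.694)·S4·0.363.
S4 = 56.108/(0.363×0.306) = 505.12 g/s.

505.1 g/s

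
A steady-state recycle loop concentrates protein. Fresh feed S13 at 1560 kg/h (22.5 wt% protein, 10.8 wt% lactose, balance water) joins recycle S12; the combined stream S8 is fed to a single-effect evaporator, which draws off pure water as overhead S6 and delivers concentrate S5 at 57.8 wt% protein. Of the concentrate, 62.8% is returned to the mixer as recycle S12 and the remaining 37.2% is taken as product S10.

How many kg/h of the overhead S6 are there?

952.7 kg/h

Overall protein balance (none leaves overhead): protein in fresh feed = protein in product, i.e. 1560×0.225 = (1−0.628)·S5·0.578.
S5 = 351/(0.578×0.372) = 1632.4 kg/h.
Recycle S12 = 0.628×1632.4 = 1025.2 kg/h.
Combined feed S8 = 1560 + 1025.2 = 2585.2 kg/h.
Overhead S6 = S8 − S5 = 2585.2 − 1632.4 = 952.73 kg/h.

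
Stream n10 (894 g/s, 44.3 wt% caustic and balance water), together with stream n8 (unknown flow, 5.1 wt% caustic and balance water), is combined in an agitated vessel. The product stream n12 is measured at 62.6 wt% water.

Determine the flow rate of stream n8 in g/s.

191 g/s

Let n8 be the unknown flow. Total out = 894 + n8.
water balance: 497.96 + 0.949·n8 = 0.626·(894 + n8)
(0.949 − 0.626)·n8 = 0.626×894 − 497.96 = 61.686
n8 = 61.686 / 0.323 = 190.98 g/s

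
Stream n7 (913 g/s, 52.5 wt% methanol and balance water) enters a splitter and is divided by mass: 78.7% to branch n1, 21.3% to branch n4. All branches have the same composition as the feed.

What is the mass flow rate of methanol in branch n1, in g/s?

377.2 g/s

Branch n1 total = 0.787×913 = 718.53 g/s.
methanol in n1 = 0.525×718.53 = 377.23 g/s.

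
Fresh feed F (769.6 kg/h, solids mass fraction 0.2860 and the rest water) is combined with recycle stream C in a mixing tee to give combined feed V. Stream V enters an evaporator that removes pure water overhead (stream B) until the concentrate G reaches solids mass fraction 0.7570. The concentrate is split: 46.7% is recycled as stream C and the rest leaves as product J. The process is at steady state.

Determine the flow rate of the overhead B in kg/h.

Overall solids balance (none leaves overhead): solids in fresh feed = solids in product, i.e. 769.6×0.286 = (1−0.467)·G·0.757.
G = 220.11/(0.757×0.533) = 545.52 kg/h.
Recycle C = 0.467×545.52 = 254.76 kg/h.
Combined feed V = 769.6 + 254.76 = 1024.4 kg/h.
Overhead B = V − G = 1024.4 − 545.52 = 478.84 kg/h.

478.8 kg/h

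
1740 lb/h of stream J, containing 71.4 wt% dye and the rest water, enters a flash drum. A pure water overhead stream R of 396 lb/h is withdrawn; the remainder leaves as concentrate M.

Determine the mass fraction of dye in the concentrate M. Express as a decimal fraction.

dye is not removed: 1740×0.714 = 1242.4 lb/h of dye enters M.
Concentrate = 1740 − 396 = 1344 lb/h.
Mass fraction = 1242.4/1344 = 0.924.

0.924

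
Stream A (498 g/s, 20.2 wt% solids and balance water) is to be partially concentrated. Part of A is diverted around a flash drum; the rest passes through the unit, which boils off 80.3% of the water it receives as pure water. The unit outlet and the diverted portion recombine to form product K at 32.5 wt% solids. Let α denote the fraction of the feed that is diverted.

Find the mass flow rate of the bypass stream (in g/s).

203.9 g/s

All 498×0.202 = 100.6 g/s of solids reaches K, so K = 100.6/0.325 = 309.53 g/s and vapour = 188.47 g/s.
The evaporator receives (1−α)·498 of feed at 0.798 water and removes 0.803 of that water:
0.803×0.798×(1−α)×498 = 188.47
(1−α) = 188.47/319.12 = 0.5906;  α = 0.4094.
Bypass flow = 0.4094×498 = 203.87 g/s.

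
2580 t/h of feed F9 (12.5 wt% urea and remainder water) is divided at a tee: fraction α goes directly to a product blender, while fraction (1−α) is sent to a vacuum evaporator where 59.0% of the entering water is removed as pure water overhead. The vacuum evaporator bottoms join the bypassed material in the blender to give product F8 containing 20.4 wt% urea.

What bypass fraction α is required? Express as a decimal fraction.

0.250

All 2580×0.125 = 322.5 t/h of urea reaches F8, so F8 = 322.5/0.204 = 1580.9 t/h and vapour = 999.12 t/h.
The evaporator receives (1−α)·2580 of feed at 0.875 water and removes 0.590 of that water:
0.590×0.875×(1−α)×2580 = 999.12
(1−α) = 999.12/1331.9 = 0.7501;  α = 0.2499.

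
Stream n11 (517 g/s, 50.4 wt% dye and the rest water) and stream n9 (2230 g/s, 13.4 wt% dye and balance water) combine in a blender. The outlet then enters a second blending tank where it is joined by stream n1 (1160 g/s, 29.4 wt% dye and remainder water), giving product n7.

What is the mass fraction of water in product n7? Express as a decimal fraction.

0.770

Overall, product flow = 3907 g/s.
water in = 517×0.496 + 2230×0.866 + 1160×0.706 = 3006.6 g/s.
water fraction in n7 = 0.770.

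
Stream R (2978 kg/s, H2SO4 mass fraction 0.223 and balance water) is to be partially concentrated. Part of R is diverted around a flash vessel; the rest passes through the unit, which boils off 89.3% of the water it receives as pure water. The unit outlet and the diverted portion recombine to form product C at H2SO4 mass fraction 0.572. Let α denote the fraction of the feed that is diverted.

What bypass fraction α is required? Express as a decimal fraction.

0.121

All 2978×0.223 = 664.09 kg/s of H2SO4 reaches C, so C = 664.09/0.572 = 1161 kg/s and vapour = 1817 kg/s.
The evaporator receives (1−α)·2978 of feed at 0.777 water and removes 0.893 of that water:
0.893×0.777×(1−α)×2978 = 1817
(1−α) = 1817/2066.3 = 0.8793;  α = 0.1207.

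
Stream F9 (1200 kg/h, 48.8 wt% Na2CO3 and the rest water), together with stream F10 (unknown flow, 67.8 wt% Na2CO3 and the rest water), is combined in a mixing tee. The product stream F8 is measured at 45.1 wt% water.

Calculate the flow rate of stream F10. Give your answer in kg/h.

Let F10 be the unknown flow. Total out = 1200 + F10.
water balance: 614.4 + 0.322·F10 = 0.451·(1200 + F10)
(0.322 − 0.451)·F10 = 0.451×1200 − 614.4 = -73.2
F10 = -73.2 / -0.129 = 567.44 kg/h

567.4 kg/h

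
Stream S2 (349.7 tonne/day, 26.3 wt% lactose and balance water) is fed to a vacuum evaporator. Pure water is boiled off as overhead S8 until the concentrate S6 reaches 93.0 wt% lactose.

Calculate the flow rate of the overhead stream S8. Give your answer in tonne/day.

lactose is conserved: 349.7×0.263 = 91.971 tonne/day all reports to the concentrate.
Concentrate = 91.971/(target fraction) = 98.894 tonne/day.
Overhead = 349.7 − 98.894 = 250.81 tonne/day.

250.8 tonne/day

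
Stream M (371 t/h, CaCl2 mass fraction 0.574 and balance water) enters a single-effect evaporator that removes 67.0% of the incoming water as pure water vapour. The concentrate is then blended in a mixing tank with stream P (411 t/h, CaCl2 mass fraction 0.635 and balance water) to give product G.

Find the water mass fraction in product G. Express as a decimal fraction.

Vapour removed = 0.670×0.426×371 = 105.89 t/h; concentrate = 265.11 t/h.
water reaching the mixer = 52.155 (from concentrate) + 411×0.365 = 202.17 t/h.
Product flow = 265.11 + 411 = 676.11 t/h; water fraction = 0.299.

0.299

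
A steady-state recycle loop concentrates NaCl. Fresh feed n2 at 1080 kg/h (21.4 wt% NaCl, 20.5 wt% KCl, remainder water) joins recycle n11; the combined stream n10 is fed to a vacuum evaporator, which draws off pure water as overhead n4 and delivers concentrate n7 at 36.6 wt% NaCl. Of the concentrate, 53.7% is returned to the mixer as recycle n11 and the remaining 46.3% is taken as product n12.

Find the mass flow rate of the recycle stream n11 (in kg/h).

Overall NaCl balance (none leaves overhead): NaCl in fresh feed = NaCl in product, i.e. 1080×0.214 = (1−0.537)·n7·0.366.
n7 = 231.12/(0.366×0.463) = 1363.9 kg/h.
Recycle n11 = 0.537×1363.9 = 732.4 kg/h.

732.4 kg/h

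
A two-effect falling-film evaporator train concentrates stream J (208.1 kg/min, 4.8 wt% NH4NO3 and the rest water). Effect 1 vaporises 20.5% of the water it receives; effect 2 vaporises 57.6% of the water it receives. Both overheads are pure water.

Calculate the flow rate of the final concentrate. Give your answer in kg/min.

water in feed = 208.1×0.952 = 198.11 kg/min.
After stage 1: water left = (1−0.205)×198.11 = 157.5; stream total = 167.49 kg/min.
After stage 2: water left = (1−0.576)×157.5 = 66.779; final concentrate = 76.768 kg/min.

76.77 kg/min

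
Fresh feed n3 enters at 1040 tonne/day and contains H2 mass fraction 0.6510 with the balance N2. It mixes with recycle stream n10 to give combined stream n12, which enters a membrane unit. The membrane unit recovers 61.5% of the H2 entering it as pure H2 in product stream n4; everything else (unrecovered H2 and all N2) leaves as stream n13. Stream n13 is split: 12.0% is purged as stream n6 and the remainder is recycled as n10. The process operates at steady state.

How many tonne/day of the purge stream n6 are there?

N2 enters only via n3 and leaves only via the purge: 1040×0.349 = 0.120×(N2 in n13), and the membrane unit passes all N2, so N2 in n12 = N2 in n13 = 3024.7 tonne/day.
H2 in n12: m_A = 1040×0.651 + (1−0.120)·(1−0.615)·m_A, so m_A = 677.04/0.6612 = 1024 tonne/day.
n13 = (1−0.615)×1024 + 3024.7 = 3418.9 tonne/day.
Purge n6 = 0.120×3418.9 = 410.27 tonne/day.

410.3 tonne/day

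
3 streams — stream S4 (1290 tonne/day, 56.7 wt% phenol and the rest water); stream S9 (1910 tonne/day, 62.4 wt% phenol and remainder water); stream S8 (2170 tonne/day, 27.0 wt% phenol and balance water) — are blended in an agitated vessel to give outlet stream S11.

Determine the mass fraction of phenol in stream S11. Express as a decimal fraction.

0.467

Total flow out = 1290 + 1910 + 2170 = 5370 tonne/day.
phenol in = 1290×0.567 + 1910×0.624 + 2170×0.270 = 2509.2 tonne/day.
phenol mass fraction in S11 = 2509.2/5370 = 0.467.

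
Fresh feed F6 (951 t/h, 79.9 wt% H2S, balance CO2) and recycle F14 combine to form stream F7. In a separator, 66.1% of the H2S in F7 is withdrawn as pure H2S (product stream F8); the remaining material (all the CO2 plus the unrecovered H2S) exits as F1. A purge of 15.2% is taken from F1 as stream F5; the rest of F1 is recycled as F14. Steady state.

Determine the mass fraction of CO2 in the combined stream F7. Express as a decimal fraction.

0.5411

CO2 enters only via F6 and leaves only via the purge: 951×0.201 = 0.152×(CO2 in F1), and the separator passes all CO2, so CO2 in F7 = CO2 in F1 = 1257.6 t/h.
H2S in F7: m_A = 951×0.799 + (1−0.152)·(1−0.661)·m_A, so m_A = 759.85/0.7125 = 1066.4 t/h.
F7 = 1066.4 + 1257.6 = 2324 t/h.
CO2 fraction in F7 = 1257.6/2324 = 0.5411.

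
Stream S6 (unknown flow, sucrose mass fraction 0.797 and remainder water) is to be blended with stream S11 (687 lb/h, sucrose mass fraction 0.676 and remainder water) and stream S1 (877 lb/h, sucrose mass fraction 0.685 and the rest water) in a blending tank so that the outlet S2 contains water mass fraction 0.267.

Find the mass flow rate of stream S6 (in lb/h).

Let S6 be the unknown flow. Total out = 1564 + S6.
water balance: 498.84 + 0.203·S6 = 0.267·(1564 + S6)
(0.203 − 0.267)·S6 = 0.267×1564 − 498.84 = -81.255
S6 = -81.255 / -0.064 = 1269.6 lb/h

1270 lb/h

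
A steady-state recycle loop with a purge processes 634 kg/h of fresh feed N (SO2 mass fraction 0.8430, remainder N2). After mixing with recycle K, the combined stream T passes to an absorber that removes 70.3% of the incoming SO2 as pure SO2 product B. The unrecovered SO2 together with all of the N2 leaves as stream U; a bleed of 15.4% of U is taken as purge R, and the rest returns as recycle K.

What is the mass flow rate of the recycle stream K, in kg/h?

N2 enters only via N and leaves only via the purge: 634×0.157 = 0.154×(N2 in U), and the absorber passes all N2, so N2 in T = N2 in U = 646.35 kg/h.
SO2 in T: m_A = 634×0.843 + (1−0.154)·(1−0.703)·m_A, so m_A = 534.46/0.7487 = 713.82 kg/h.
U = (1−0.703)×713.82 + 646.35 = 858.35 kg/h.
Recycle K = (1−0.154)×858.35 = 726.17 kg/h.

726.2 kg/h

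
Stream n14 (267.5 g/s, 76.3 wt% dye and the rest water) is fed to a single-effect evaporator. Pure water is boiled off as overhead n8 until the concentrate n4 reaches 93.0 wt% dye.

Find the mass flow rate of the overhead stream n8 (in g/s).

dye is conserved: 267.5×0.763 = 204.1 g/s all reports to the concentrate.
Concentrate = 204.1/(target fraction) = 219.47 g/s.
Overhead = 267.5 − 219.47 = 48.035 g/s.

48.03 g/s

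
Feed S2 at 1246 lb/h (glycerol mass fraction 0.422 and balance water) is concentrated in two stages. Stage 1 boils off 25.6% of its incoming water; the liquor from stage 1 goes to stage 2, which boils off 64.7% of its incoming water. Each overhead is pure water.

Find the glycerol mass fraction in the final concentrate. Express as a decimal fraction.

0.735

water in feed = 1246×0.578 = 720.19 lb/h.
After stage 1: water left = (1−0.256)×720.19 = 535.82; stream total = 1061.6 lb/h.
After stage 2: water left = (1−0.647)×535.82 = 189.14; final concentrate = 714.96 lb/h.
glycerol fraction = 525.81/714.96 = 0.735.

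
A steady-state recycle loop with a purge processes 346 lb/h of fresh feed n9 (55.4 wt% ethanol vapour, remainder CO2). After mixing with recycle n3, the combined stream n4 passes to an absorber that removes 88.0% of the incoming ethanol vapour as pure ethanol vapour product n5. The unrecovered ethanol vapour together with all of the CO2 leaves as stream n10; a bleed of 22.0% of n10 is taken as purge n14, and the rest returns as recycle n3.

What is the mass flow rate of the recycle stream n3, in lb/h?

CO2 enters only via n9 and leaves only via the purge: 346×0.446 = 0.220×(CO2 in n10), and the absorber passes all CO2, so CO2 in n4 = CO2 in n10 = 701.44 lb/h.
ethanol vapour in n4: m_A = 346×0.554 + (1−0.220)·(1−0.880)·m_A, so m_A = 191.68/0.9064 = 211.48 lb/h.
n10 = (1−0.880)×211.48 + 701.44 = 726.81 lb/h.
Recycle n3 = (1−0.220)×726.81 = 566.91 lb/h.

566.9 lb/h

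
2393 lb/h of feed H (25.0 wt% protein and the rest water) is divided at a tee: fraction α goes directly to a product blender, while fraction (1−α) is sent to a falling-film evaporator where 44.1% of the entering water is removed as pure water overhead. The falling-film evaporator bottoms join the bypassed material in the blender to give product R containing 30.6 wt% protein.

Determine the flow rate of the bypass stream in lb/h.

All 2393×0.250 = 598.25 lb/h of protein reaches R, so R = 598.25/0.306 = 1955.1 lb/h and vapour = 437.93 lb/h.
The evaporator receives (1−α)·2393 of feed at 0.750 water and removes 0.441 of that water:
0.441×0.750×(1−α)×2393 = 437.93
(1−α) = 437.93/791.48 = 0.5533;  α = 0.4467.
Bypass flow = 0.4467×2393 = 1068.9 lb/h.

1069 lb/h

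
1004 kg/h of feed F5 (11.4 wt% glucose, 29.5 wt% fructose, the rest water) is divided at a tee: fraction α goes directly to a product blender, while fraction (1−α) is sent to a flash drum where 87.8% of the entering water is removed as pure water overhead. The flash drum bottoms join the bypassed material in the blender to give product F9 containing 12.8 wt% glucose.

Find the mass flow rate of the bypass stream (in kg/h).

792.4 kg/h

All 1004×0.114 = 114.46 kg/h of glucose reaches F9, so F9 = 114.46/0.128 = 894.19 kg/h and vapour = 109.81 kg/h.
The evaporator receives (1−α)·1004 of feed at 0.591 water and removes 0.878 of that water:
0.878×0.591×(1−α)×1004 = 109.81
(1−α) = 109.81/520.97 = 0.2108;  α = 0.7892.
Bypass flow = 0.7892×1004 = 792.37 kg/h.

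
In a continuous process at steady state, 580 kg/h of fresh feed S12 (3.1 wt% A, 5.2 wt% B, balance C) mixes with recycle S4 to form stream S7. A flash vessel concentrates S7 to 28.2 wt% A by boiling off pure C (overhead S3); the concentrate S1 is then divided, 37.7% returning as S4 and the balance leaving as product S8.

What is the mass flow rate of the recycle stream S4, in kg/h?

38.58 kg/h

Overall A balance (none leaves overhead): A in fresh feed = A in product, i.e. 580×0.031 = (1−0.377)·S1·0.282.
S1 = 17.98/(0.282×0.623) = 102.34 kg/h.
Recycle S4 = 0.377×102.34 = 38.583 kg/h.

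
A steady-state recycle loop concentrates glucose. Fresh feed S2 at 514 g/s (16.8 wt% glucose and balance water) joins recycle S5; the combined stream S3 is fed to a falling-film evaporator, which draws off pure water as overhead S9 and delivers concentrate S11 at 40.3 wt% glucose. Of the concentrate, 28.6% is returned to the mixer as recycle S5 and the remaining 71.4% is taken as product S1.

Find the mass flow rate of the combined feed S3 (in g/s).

599.8 g/s

Overall glucose balance (none leaves overhead): glucose in fresh feed = glucose in product, i.e. 514×0.168 = (1−0.286)·S11·0.403.
S11 = 86.352/(0.403×0.714) = 300.1 g/s.
Recycle S5 = 0.286×300.1 = 85.829 g/s.
Combined feed S3 = 514 + 85.829 = 599.83 g/s.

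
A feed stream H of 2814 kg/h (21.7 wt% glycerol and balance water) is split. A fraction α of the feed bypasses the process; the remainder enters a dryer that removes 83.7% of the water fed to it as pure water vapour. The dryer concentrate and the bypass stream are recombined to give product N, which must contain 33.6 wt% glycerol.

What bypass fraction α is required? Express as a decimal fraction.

All 2814×0.217 = 610.64 kg/h of glycerol reaches N, so N = 610.64/0.336 = 1817.4 kg/h and vapour = 996.62 kg/h.
The evaporator receives (1−α)·2814 of feed at 0.783 water and removes 0.837 of that water:
0.837×0.783×(1−α)×2814 = 996.62
(1−α) = 996.62/1844.2 = 0.5404;  α = 0.4596.

0.460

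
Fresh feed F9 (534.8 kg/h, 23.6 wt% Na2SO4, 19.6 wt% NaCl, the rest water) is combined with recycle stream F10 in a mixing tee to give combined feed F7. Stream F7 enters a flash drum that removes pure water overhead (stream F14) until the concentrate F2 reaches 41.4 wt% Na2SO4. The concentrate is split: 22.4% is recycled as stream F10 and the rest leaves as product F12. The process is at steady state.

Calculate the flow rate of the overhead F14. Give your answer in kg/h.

Overall Na2SO4 balance (none leaves overhead): Na2SO4 in fresh feed = Na2SO4 in product, i.e. 534.8×0.236 = (1−0.224)·F2·0.414.
F2 = 126.21/(0.414×0.776) = 392.86 kg/h.
Recycle F10 = 0.224×392.86 = 88.001 kg/h.
Combined feed F7 = 534.8 + 88.001 = 622.8 kg/h.
Overhead F14 = F7 − F2 = 622.8 − 392.86 = 229.94 kg/h.

229.9 kg/h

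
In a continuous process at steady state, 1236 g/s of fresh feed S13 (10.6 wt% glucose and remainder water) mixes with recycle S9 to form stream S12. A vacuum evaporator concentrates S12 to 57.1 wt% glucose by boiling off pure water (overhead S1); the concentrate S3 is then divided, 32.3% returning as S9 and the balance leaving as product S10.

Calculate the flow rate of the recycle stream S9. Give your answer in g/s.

Overall glucose balance (none leaves overhead): glucose in fresh feed = glucose in product, i.e. 1236×0.106 = (1−0.323)·S3·0.571.
S3 = 131.02/(0.571×0.677) = 338.92 g/s.
Recycle S9 = 0.323×338.92 = 109.47 g/s.

109.5 g/s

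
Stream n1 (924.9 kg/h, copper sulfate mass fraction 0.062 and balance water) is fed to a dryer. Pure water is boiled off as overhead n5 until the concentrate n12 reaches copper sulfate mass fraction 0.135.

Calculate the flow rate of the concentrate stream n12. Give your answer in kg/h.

424.8 kg/h

copper sulfate is conserved: 924.9×0.062 = 57.344 kg/h all reports to the concentrate.
Concentrate = 57.344/(target fraction) = 424.77 kg/h.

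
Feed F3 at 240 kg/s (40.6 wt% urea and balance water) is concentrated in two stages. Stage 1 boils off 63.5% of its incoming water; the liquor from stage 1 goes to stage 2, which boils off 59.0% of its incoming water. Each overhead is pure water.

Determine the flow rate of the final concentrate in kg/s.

water in feed = 240×0.594 = 142.56 kg/s.
After stage 1: water left = (1−0.635)×142.56 = 52.034; stream total = 149.47 kg/s.
After stage 2: water left = (1−0.590)×52.034 = 21.334; final concentrate = 118.77 kg/s.

118.8 kg/s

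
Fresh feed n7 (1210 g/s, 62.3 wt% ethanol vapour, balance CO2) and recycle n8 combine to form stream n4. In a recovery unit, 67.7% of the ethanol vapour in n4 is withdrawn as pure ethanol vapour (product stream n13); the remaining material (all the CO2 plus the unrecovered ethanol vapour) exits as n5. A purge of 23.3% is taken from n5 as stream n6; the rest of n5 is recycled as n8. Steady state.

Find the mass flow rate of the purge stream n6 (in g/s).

CO2 enters only via n7 and leaves only via the purge: 1210×0.377 = 0.233×(CO2 in n5), and the recovery unit passes all CO2, so CO2 in n4 = CO2 in n5 = 1957.8 g/s.
ethanol vapour in n4: m_A = 1210×0.623 + (1−0.233)·(1−0.677)·m_A, so m_A = 753.83/0.7523 = 1002.1 g/s.
n5 = (1−0.677)×1002.1 + 1957.8 = 2281.5 g/s.
Purge n6 = 0.233×2281.5 = 531.59 g/s.

531.6 g/s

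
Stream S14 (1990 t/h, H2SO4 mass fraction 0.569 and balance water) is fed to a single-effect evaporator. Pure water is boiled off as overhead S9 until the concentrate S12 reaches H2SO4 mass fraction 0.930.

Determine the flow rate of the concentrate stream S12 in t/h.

1218 t/h

H2SO4 is conserved: 1990×0.569 = 1132.3 t/h all reports to the concentrate.
Concentrate = 1132.3/(target fraction) = 1217.5 t/h.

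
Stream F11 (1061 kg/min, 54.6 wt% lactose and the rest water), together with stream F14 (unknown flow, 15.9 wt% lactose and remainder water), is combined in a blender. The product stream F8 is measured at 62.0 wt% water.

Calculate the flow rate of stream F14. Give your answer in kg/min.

Let F14 be the unknown flow. Total out = 1061 + F14.
water balance: 481.69 + 0.841·F14 = 0.620·(1061 + F14)
(0.841 − 0.620)·F14 = 0.620×1061 − 481.69 = 176.13
F14 = 176.13 / 0.221 = 796.95 kg/min

797 kg/min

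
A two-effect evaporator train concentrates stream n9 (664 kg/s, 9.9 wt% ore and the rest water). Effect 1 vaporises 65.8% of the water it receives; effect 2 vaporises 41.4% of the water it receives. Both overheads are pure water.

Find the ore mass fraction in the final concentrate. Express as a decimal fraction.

0.3541

water in feed = 664×0.901 = 598.26 kg/s.
After stage 1: water left = (1−0.658)×598.26 = 204.61; stream total = 270.34 kg/s.
After stage 2: water left = (1−0.414)×204.61 = 119.9; final concentrate = 185.64 kg/s.
ore fraction = 65.736/185.64 = 0.3541.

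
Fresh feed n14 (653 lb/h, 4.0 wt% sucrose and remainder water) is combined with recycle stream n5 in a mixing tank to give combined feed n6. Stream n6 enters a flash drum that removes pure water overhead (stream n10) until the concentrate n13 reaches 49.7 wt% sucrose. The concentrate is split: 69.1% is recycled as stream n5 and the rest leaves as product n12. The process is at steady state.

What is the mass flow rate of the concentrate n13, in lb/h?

170.1 lb/h

Overall sucrose balance (none leaves overhead): sucrose in fresh feed = sucrose in product, i.e. 653×0.040 = (1−0.691)·n13·0.497.
n13 = 26.12/(0.497×0.309) = 170.08 lb/h.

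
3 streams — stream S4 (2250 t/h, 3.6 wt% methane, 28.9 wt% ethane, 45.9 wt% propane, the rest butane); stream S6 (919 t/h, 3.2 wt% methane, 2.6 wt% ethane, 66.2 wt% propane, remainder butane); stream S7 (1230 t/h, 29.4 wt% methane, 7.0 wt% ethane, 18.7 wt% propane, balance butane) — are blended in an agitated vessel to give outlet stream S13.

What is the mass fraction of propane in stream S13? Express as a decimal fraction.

Total flow out = 2250 + 919 + 1230 = 4399 t/h.
propane in = 2250×0.459 + 919×0.662 + 1230×0.187 = 1871.1 t/h.
propane mass fraction in S13 = 1871.1/4399 = 0.425.

0.425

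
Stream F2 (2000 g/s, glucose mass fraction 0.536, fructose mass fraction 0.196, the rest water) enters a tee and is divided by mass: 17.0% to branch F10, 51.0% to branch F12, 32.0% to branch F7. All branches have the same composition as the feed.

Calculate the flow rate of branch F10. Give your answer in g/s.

340 g/s

Branch F10 flow = 0.170×2000 = 340 g/s.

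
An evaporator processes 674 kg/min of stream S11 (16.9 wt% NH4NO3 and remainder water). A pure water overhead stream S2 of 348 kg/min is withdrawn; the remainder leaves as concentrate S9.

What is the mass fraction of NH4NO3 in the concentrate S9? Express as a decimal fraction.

0.349

NH4NO3 is not removed: 674×0.169 = 113.91 kg/min of NH4NO3 enters S9.
Concentrate = 674 − 348 = 326 kg/min.
Mass fraction = 113.91/326 = 0.349.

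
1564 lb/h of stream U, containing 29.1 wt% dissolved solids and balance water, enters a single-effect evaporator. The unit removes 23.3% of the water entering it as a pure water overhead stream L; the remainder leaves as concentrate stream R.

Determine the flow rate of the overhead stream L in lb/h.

258.4 lb/h

water entering = 1564×0.709 = 1108.9 lb/h; overhead removed = 0.233×1108.9 = 258.37 lb/h.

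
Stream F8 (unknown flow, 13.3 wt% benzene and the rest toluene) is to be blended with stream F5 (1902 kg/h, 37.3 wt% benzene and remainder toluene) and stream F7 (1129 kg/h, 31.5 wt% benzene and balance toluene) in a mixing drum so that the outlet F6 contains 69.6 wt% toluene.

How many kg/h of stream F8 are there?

840.1 kg/h

Let F8 be the unknown flow. Total out = 3031 + F8.
toluene balance: 1965.9 + 0.867·F8 = 0.696·(3031 + F8)
(0.867 − 0.696)·F8 = 0.696×3031 − 1965.9 = 143.66
F8 = 143.66 / 0.171 = 840.1 kg/h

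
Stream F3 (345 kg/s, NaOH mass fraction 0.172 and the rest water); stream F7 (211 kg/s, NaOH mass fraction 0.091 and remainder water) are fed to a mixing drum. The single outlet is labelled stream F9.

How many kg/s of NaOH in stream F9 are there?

78.54 kg/s

NaOH out = NaOH in = 345×0.172 + 211×0.091 = 78.541 kg/s.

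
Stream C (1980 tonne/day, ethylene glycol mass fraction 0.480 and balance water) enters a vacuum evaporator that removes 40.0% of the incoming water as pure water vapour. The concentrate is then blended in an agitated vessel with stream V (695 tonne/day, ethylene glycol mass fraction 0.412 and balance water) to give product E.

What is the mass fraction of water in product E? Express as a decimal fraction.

Vapour removed = 0.400×0.520×1980 = 411.84 tonne/day; concentrate = 1568.2 tonne/day.
water reaching the mixer = 617.76 (from concentrate) + 695×0.588 = 1026.4 tonne/day.
Product flow = 1568.2 + 695 = 2263.2 tonne/day; water fraction = 0.454.

0.454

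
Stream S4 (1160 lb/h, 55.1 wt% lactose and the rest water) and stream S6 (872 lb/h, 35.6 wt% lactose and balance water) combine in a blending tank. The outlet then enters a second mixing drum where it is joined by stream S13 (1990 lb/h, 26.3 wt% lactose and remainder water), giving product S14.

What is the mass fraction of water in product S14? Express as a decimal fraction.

0.6338

Overall, product flow = 4022 lb/h.
water in = 1160×0.449 + 872×0.644 + 1990×0.737 = 2549 lb/h.
water fraction in S14 = 0.6338.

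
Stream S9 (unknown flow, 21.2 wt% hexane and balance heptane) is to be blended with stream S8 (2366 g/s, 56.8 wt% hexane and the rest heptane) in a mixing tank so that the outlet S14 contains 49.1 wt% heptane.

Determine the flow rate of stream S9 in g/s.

Let S9 be the unknown flow. Total out = 2366 + S9.
heptane balance: 1022.1 + 0.788·S9 = 0.491·(2366 + S9)
(0.788 − 0.491)·S9 = 0.491×2366 − 1022.1 = 139.59
S9 = 139.59 / 0.297 = 470.01 g/s

470 g/s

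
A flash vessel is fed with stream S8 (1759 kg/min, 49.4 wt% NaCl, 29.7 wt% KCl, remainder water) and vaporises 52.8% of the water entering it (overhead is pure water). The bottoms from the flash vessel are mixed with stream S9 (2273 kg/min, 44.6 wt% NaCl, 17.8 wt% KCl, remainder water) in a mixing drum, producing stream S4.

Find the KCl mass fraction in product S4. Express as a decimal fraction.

0.242

Vapour removed = 0.528×0.209×1759 = 194.11 kg/min; concentrate = 1564.9 kg/min.
KCl reaching the mixer = 522.42 (from concentrate) + 2273×0.178 = 927.02 kg/min.
Product flow = 1564.9 + 2273 = 3837.9 kg/min; KCl fraction = 0.242.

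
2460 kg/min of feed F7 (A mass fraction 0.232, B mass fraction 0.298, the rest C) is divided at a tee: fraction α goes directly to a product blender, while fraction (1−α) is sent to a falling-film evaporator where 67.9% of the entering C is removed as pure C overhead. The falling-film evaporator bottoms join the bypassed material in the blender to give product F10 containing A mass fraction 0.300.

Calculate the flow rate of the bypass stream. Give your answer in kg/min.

All 2460×0.232 = 570.72 kg/min of A reaches F10, so F10 = 570.72/0.300 = 1902.4 kg/min and vapour = 557.6 kg/min.
The evaporator receives (1−α)·2460 of feed at 0.470 C and removes 0.679 of that C:
0.679×0.470×(1−α)×2460 = 557.6
(1−α) = 557.6/785.06 = 0.7103;  α = 0.2897.
Bypass flow = 0.2897×2460 = 712.75 kg/min.

712.7 kg/min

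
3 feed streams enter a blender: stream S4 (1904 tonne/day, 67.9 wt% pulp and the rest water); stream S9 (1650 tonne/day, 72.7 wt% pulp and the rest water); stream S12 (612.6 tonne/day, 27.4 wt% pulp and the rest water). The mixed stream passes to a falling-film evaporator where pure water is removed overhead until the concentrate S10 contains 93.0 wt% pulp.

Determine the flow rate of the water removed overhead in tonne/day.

pulp entering = 1904×0.679 + 1650×0.727 + 612.6×0.274 = 2660.2 tonne/day.
All pulp reports to S10, so S10 = 2660.2/0.930 = 2860.4 tonne/day.
Total feed = 4166.6 tonne/day; overhead = 4166.6 − 2860.4 = 1306.2 tonne/day.

1306 tonne/day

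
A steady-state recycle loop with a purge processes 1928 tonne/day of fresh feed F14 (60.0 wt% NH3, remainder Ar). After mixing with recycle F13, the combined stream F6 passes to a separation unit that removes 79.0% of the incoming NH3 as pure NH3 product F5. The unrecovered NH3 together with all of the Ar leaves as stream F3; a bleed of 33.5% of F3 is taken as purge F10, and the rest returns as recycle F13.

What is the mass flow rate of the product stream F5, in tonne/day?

NH3 in F6: m_A = 1928×0.600 + (1−0.335)·(1−0.790)·m_A, so m_A = 1156.8/0.8603 = 1344.6 tonne/day.
Product F5 = 0.790×1344.6 = 1062.2 tonne/day.

1062 tonne/day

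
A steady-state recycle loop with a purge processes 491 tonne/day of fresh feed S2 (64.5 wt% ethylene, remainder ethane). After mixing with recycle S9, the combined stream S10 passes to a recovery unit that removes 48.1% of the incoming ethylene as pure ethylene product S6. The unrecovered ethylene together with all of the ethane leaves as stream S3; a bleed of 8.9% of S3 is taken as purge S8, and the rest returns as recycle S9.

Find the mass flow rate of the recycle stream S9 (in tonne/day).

ethane enters only via S2 and leaves only via the purge: 491×0.355 = 0.089×(ethane in S3), and the recovery unit passes all ethane, so ethane in S10 = ethane in S3 = 1958.5 tonne/day.
ethylene in S10: m_A = 491×0.645 + (1−0.089)·(1−0.481)·m_A, so m_A = 316.69/0.5272 = 600.72 tonne/day.
S3 = (1−0.481)×600.72 + 1958.5 = 2270.3 tonne/day.
Recycle S9 = (1−0.089)×2270.3 = 2068.2 tonne/day.

2068 tonne/day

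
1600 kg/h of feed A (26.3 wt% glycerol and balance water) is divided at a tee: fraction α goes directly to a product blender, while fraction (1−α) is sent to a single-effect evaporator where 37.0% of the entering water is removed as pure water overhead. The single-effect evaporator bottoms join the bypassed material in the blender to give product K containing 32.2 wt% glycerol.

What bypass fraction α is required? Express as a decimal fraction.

0.328

All 1600×0.263 = 420.8 kg/h of glycerol reaches K, so K = 420.8/0.322 = 1306.8 kg/h and vapour = 293.17 kg/h.
The evaporator receives (1−α)·1600 of feed at 0.737 water and removes 0.370 of that water:
0.370×0.737×(1−α)×1600 = 293.17
(1−α) = 293.17/436.3 = 0.6719;  α = 0.3281.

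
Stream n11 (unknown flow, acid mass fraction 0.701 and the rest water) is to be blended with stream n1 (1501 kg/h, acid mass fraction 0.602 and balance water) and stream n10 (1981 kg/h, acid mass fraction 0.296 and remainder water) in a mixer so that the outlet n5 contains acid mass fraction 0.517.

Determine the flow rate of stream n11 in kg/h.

1686 kg/h

Let n11 be the unknown flow. Total out = 3482 + n11.
acid balance: 1490 + 0.701·n11 = 0.517·(3482 + n11)
(0.701 − 0.517)·n11 = 0.517×3482 − 1490 = 310.22
n11 = 310.22 / 0.184 = 1686 kg/h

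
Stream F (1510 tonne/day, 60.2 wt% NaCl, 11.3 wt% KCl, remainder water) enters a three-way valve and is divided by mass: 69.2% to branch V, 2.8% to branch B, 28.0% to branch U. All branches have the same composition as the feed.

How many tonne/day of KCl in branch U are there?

Branch U total = 0.280×1510 = 422.8 tonne/day.
KCl in U = 0.113×422.8 = 47.776 tonne/day.

47.78 tonne/day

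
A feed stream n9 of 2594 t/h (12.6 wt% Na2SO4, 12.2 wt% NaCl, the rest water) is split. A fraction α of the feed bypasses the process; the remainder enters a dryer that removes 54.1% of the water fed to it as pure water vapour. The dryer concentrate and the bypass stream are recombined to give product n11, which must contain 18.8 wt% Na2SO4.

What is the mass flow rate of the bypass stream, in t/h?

All 2594×0.126 = 326.84 t/h of Na2SO4 reaches n11, so n11 = 326.84/0.188 = 1738.5 t/h and vapour = 855.47 t/h.
The evaporator receives (1−α)·2594 of feed at 0.752 water and removes 0.541 of that water:
0.541×0.752×(1−α)×2594 = 855.47
(1−α) = 855.47/1055.3 = 0.8106;  α = 0.1894.
Bypass flow = 0.1894×2594 = 491.24 t/h.

491.2 t/h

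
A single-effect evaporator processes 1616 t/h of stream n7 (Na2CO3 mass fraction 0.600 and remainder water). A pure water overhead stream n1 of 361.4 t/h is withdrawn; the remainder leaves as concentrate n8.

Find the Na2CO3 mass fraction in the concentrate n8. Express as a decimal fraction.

Na2CO3 is not removed: 1616×0.600 = 969.6 t/h of Na2CO3 enters n8.
Concentrate = 1616 − 361.4 = 1254.6 t/h.
Mass fraction = 969.6/1254.6 = 0.773.

0.773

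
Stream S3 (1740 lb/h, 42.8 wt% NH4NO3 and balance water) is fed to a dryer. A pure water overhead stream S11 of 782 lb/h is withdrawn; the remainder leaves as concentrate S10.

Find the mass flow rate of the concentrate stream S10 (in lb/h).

958 lb/h

Concentrate = 1740 − 782 = 958 lb/h.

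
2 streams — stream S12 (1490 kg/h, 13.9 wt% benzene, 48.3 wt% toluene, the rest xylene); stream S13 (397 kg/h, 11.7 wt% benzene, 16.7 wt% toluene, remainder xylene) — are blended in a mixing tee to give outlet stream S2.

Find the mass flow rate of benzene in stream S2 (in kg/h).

253.6 kg/h

benzene out = benzene in = 1490×0.139 + 397×0.117 = 253.56 kg/h.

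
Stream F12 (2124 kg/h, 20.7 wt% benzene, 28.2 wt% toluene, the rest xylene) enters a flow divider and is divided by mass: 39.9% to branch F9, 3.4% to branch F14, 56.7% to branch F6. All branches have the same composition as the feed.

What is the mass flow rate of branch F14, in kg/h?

72.22 kg/h

Branch F14 flow = 0.034×2124 = 72.216 kg/h.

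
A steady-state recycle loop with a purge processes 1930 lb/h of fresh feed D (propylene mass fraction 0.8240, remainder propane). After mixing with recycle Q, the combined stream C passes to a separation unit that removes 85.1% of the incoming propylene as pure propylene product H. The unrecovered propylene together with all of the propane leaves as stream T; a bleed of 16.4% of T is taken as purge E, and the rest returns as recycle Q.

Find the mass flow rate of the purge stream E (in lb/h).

propane enters only via D and leaves only via the purge: 1930×0.176 = 0.164×(propane in T), and the separation unit passes all propane, so propane in C = propane in T = 2071.2 lb/h.
propylene in C: m_A = 1930×0.824 + (1−0.164)·(1−0.851)·m_A, so m_A = 1590.3/0.8754 = 1816.6 lb/h.
T = (1−0.851)×1816.6 + 2071.2 = 2341.9 lb/h.
Purge E = 0.164×2341.9 = 384.07 lb/h.

384.1 lb/h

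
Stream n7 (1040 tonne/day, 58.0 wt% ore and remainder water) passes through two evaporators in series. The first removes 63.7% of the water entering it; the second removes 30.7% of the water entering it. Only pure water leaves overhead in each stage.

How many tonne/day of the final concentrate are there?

water in feed = 1040×0.420 = 436.8 tonne/day.
After stage 1: water left = (1−0.637)×436.8 = 158.56; stream total = 761.76 tonne/day.
After stage 2: water left = (1−0.307)×158.56 = 109.88; final concentrate = 713.08 tonne/day.

713.1 tonne/day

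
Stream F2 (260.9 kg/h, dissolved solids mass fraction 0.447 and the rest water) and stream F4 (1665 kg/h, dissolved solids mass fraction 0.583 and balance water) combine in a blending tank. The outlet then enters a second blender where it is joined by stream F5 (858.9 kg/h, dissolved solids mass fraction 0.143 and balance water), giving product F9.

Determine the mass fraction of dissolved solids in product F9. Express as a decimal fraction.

Overall, product flow = 2784.8 kg/h.
dissolved solids in = 260.9×0.447 + 1665×0.583 + 858.9×0.143 = 1210.1 kg/h.
dissolved solids fraction in F9 = 0.435.

0.435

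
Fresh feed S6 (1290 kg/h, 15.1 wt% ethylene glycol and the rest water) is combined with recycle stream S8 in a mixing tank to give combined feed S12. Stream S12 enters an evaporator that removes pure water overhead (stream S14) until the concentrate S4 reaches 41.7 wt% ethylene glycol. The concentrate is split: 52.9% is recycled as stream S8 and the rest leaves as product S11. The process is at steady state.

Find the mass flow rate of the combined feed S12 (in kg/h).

1815 kg/h

Overall ethylene glycol balance (none leaves overhead): ethylene glycol in fresh feed = ethylene glycol in product, i.e. 1290×0.151 = (1−0.529)·S4·0.417.
S4 = 194.79/(0.417×0.471) = 991.77 kg/h.
Recycle S8 = 0.529×991.77 = 524.64 kg/h.
Combined feed S12 = 1290 + 524.64 = 1814.6 kg/h.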